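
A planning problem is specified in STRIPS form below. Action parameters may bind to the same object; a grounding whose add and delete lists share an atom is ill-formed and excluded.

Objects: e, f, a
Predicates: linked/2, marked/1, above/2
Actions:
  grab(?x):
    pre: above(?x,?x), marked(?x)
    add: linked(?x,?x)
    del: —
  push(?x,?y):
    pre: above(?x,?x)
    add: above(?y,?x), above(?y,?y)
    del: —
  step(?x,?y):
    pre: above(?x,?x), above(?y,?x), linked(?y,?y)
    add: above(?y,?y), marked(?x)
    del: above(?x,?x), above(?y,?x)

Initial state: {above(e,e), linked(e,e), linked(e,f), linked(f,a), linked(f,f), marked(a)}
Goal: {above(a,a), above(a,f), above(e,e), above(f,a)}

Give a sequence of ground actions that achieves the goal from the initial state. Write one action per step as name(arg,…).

1. push(e,f)  →  {above(e,e), above(f,e), above(f,f), linked(e,e), linked(e,f), linked(f,a), linked(f,f), marked(a)}
2. push(f,a)  →  {above(a,a), above(a,f), above(e,e), above(f,e), above(f,f), linked(e,e), linked(e,f), linked(f,a), linked(f,f), marked(a)}
3. push(a,f)  →  {above(a,a), above(a,f), above(e,e), above(f,a), above(f,e), above(f,f), linked(e,e), linked(e,f), linked(f,a), linked(f,f), marked(a)}

push(e,f); push(f,a); push(a,f)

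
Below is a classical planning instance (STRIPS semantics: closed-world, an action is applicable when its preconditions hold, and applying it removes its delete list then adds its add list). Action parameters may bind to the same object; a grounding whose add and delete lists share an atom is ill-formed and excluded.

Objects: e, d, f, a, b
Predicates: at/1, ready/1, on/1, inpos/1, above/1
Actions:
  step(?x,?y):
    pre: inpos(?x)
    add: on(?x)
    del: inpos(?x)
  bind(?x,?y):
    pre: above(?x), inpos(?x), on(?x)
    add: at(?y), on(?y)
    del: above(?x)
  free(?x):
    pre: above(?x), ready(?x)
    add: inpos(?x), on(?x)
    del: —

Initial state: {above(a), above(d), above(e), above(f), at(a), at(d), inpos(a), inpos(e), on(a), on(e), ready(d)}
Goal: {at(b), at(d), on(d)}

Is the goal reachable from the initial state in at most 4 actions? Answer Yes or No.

1. bind(e,d)  →  {above(a), above(d), above(f), at(a), at(d), inpos(a), inpos(e), on(a), on(d), on(e), ready(d)}
2. bind(a,b)  →  {above(d), above(f), at(a), at(b), at(d), inpos(a), inpos(e), on(a), on(b), on(d), on(e), ready(d)}
optimal plan length = 2; 2 ≤ 4

Yes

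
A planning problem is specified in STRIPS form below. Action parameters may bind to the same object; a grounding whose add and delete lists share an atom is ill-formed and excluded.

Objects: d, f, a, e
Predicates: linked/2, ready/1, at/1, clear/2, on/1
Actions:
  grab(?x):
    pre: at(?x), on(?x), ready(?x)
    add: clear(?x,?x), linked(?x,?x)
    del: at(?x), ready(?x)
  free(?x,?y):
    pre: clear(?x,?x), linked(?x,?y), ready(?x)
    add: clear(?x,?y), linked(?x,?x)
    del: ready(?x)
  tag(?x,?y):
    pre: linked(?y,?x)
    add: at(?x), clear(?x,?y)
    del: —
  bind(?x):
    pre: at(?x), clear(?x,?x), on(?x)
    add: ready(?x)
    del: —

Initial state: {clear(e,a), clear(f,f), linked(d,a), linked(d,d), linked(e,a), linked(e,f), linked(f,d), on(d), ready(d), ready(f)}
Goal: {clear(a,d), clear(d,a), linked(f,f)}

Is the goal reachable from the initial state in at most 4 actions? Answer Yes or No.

1. free(f,d)  →  {clear(e,a), clear(f,d), clear(f,f), linked(d,a), linked(d,d), linked(e,a), linked(e,f), linked(f,d), linked(f,f), on(d), ready(d)}
2. tag(d,d)  →  {at(d), clear(d,d), clear(e,a), clear(f,d), clear(f,f), linked(d,a), linked(d,d), linked(e,a), linked(e,f), linked(f,d), linked(f,f), on(d), ready(d)}
3. free(d,a)  →  {at(d), clear(d,a), clear(d,d), clear(e,a), clear(f,d), clear(f,f), linked(d,a), linked(d,d), linked(e,a), linked(e,f), linked(f,d), linked(f,f), on(d)}
4. tag(a,d)  →  {at(a), at(d), clear(a,d), clear(d,a), clear(d,d), clear(e,a), clear(f,d), clear(f,f), linked(d,a), linked(d,d), linked(e,a), linked(e,f), linked(f,d), linked(f,f), on(d)}
optimal plan length = 4; 4 ≤ 4

Yes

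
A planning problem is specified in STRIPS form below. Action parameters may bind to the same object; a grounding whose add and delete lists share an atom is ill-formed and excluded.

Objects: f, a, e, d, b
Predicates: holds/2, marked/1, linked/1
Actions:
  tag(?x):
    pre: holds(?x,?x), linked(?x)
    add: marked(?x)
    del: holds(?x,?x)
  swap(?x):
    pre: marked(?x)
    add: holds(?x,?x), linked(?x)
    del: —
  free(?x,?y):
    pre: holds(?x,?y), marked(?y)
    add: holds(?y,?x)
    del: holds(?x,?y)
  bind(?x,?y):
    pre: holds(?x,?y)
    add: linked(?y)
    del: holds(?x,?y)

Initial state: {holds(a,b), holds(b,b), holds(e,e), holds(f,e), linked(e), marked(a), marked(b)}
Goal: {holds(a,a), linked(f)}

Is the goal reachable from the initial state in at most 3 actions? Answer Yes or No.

No

1. tag(e)  →  {holds(a,b), holds(b,b), holds(f,e), linked(e), marked(a), marked(b), marked(e)}
2. swap(a)  →  {holds(a,a), holds(a,b), holds(b,b), holds(f,e), linked(a), linked(e), marked(a), marked(b), marked(e)}
3. free(f,e)  →  {holds(a,a), holds(a,b), holds(b,b), holds(e,f), linked(a), linked(e), marked(a), marked(b), marked(e)}
4. bind(e,f)  →  {holds(a,a), holds(a,b), holds(b,b), linked(a), linked(e), linked(f), marked(a), marked(b), marked(e)}
optimal plan length = 4; 4 > 3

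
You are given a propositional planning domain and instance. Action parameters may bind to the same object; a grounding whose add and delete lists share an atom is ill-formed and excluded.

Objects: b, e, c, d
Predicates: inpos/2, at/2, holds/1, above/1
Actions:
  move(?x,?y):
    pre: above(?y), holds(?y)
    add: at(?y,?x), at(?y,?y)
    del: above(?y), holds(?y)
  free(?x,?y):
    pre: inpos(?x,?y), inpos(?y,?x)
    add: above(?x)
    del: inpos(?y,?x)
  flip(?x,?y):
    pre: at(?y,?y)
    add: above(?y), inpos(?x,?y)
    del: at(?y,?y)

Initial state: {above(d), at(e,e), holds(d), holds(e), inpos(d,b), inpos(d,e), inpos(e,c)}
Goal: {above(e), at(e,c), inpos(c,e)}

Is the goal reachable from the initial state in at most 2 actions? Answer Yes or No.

No

1. flip(b,e)  →  {above(d), above(e), holds(d), holds(e), inpos(b,e), inpos(d,b), inpos(d,e), inpos(e,c)}
2. move(c,e)  →  {above(d), at(e,c), at(e,e), holds(d), inpos(b,e), inpos(d,b), inpos(d,e), inpos(e,c)}
3. flip(c,e)  →  {above(d), above(e), at(e,c), holds(d), inpos(b,e), inpos(c,e), inpos(d,b), inpos(d,e), inpos(e,c)}
optimal plan length = 3; 3 > 2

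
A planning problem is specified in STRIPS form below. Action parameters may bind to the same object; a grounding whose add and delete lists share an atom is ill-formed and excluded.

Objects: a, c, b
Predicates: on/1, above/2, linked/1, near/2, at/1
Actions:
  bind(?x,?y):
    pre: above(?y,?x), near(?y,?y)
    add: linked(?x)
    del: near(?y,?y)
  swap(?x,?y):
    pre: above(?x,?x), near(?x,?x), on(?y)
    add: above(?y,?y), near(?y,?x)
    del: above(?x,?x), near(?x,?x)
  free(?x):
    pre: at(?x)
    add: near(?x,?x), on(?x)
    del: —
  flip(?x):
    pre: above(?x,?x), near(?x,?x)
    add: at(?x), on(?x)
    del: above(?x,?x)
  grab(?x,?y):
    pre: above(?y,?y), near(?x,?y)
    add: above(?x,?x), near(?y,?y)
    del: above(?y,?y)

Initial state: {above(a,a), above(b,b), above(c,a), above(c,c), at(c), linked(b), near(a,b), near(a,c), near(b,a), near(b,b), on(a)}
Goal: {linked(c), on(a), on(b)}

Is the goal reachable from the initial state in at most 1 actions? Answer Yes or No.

1. free(c)  →  {above(a,a), above(b,b), above(c,a), above(c,c), at(c), linked(b), near(a,b), near(a,c), near(b,a), near(b,b), near(c,c), on(a), on(c)}
2. bind(c,c)  →  {above(a,a), above(b,b), above(c,a), above(c,c), at(c), linked(b), linked(c), near(a,b), near(a,c), near(b,a), near(b,b), on(a), on(c)}
3. flip(b)  →  {above(a,a), above(c,a), above(c,c), at(b), at(c), linked(b), linked(c), near(a,b), near(a,c), near(b,a), near(b,b), on(a), on(b), on(c)}
optimal plan length = 3; 3 > 1

No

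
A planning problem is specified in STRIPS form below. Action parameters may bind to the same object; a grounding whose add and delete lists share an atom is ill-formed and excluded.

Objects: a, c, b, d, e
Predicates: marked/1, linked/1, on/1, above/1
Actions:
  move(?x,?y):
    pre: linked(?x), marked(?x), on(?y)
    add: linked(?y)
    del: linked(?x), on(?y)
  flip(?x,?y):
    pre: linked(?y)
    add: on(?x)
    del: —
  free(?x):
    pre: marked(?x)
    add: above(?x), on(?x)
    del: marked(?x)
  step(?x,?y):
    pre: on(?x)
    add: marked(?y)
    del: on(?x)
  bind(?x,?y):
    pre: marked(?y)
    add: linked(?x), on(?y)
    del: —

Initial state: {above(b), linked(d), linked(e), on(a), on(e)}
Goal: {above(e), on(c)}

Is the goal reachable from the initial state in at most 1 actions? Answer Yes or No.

No

1. flip(c,d)  →  {above(b), linked(d), linked(e), on(a), on(c), on(e)}
2. step(a,e)  →  {above(b), linked(d), linked(e), marked(e), on(c), on(e)}
3. free(e)  →  {above(b), above(e), linked(d), linked(e), on(c), on(e)}
optimal plan length = 3; 3 > 1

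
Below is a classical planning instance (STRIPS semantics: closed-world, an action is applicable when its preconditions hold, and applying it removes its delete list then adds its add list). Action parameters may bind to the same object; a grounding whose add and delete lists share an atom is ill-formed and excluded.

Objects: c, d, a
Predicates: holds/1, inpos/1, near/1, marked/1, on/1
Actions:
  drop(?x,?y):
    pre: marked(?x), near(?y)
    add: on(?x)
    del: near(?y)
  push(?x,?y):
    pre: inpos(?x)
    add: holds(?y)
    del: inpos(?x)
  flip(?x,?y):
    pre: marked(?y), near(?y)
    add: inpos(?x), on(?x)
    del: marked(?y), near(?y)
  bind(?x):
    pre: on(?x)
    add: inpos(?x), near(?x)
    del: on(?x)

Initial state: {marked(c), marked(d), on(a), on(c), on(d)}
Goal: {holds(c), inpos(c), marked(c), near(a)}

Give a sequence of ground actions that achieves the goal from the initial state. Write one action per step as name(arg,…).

1. bind(c)  →  {inpos(c), marked(c), marked(d), near(c), on(a), on(d)}
2. bind(a)  →  {inpos(a), inpos(c), marked(c), marked(d), near(a), near(c), on(d)}
3. push(a,c)  →  {holds(c), inpos(c), marked(c), marked(d), near(a), near(c), on(d)}

bind(c); bind(a); push(a,c)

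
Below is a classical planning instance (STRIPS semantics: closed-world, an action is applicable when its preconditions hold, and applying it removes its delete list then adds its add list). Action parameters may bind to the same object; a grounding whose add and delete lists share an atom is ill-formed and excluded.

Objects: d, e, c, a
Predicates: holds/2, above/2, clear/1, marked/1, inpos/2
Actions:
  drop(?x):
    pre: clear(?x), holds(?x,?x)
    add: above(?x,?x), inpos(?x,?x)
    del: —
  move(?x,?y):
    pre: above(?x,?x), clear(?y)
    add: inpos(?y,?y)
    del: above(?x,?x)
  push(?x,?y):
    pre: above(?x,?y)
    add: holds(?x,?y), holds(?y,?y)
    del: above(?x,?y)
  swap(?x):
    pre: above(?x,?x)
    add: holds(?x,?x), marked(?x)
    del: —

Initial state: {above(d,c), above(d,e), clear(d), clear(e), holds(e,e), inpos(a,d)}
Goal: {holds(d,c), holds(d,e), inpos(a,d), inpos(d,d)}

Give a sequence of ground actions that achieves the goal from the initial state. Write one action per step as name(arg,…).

drop(e); move(e,d); push(d,e); push(d,c)

1. drop(e)  →  {above(d,c), above(d,e), above(e,e), clear(d), clear(e), holds(e,e), inpos(a,d), inpos(e,e)}
2. move(e,d)  →  {above(d,c), above(d,e), clear(d), clear(e), holds(e,e), inpos(a,d), inpos(d,d), inpos(e,e)}
3. push(d,e)  →  {above(d,c), clear(d), clear(e), holds(d,e), holds(e,e), inpos(a,d), inpos(d,d), inpos(e,e)}
4. push(d,c)  →  {clear(d), clear(e), holds(c,c), holds(d,c), holds(d,e), holds(e,e), inpos(a,d), inpos(d,d), inpos(e,e)}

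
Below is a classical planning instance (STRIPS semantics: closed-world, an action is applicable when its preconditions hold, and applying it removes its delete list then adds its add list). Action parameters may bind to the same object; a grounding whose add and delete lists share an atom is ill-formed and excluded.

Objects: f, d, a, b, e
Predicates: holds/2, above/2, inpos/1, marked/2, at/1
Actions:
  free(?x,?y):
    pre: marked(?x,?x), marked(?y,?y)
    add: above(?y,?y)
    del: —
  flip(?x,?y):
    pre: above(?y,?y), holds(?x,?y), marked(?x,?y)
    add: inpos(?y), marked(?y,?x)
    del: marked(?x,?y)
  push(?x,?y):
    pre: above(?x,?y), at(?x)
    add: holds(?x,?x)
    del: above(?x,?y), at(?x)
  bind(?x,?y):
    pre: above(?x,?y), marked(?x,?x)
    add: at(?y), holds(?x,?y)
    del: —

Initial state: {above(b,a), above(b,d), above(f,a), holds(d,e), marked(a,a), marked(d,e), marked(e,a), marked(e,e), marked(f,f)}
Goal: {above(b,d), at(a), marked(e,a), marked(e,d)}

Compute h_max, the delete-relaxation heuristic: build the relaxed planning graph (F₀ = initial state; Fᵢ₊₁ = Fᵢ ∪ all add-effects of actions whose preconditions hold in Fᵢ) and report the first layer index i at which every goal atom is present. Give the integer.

F0 = init (9 atoms)
F1 = F0 ∪ {above(a,a), above(e,e), above(f,f), at(a), holds(f,a)}  (14 atoms)
F2 = F1 ∪ {at(e), at(f), holds(a,a), holds(e,e), holds(f,f), inpos(e), marked(e,d)}  (21 atoms)
goal ⊆ F2  ⇒  h_max = 2

2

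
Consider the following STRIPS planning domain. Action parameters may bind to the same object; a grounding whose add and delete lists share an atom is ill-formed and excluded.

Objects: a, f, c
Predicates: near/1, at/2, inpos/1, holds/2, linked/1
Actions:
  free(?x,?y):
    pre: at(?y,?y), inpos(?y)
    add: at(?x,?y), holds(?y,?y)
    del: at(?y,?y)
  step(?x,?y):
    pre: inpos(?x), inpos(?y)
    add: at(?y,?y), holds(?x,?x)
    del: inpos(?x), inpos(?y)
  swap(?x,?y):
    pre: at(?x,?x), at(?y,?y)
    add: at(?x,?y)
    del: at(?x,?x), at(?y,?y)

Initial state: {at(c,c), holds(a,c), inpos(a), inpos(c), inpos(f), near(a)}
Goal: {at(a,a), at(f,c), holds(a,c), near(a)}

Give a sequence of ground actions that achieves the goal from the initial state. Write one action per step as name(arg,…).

free(f,c); step(a,a)

1. free(f,c)  →  {at(f,c), holds(a,c), holds(c,c), inpos(a), inpos(c), inpos(f), near(a)}
2. step(a,a)  →  {at(a,a), at(f,c), holds(a,a), holds(a,c), holds(c,c), inpos(c), inpos(f), near(a)}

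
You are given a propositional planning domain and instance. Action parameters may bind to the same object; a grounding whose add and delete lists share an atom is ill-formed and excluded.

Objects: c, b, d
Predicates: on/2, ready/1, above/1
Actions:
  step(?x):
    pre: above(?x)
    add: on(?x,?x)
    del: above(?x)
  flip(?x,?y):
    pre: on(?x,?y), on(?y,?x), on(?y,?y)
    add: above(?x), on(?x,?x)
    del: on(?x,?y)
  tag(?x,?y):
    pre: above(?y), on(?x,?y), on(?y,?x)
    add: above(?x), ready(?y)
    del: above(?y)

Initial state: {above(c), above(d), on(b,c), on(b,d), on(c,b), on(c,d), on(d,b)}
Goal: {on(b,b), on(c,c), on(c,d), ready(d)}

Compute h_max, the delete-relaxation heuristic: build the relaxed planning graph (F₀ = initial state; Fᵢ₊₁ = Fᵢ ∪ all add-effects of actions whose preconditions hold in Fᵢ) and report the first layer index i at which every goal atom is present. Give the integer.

2

F0 = init (7 atoms)
F1 = F0 ∪ {above(b), on(c,c), on(d,d), ready(c), ready(d)}  (12 atoms)
F2 = F1 ∪ {on(b,b), ready(b)}  (14 atoms)
goal ⊆ F2  ⇒  h_max = 2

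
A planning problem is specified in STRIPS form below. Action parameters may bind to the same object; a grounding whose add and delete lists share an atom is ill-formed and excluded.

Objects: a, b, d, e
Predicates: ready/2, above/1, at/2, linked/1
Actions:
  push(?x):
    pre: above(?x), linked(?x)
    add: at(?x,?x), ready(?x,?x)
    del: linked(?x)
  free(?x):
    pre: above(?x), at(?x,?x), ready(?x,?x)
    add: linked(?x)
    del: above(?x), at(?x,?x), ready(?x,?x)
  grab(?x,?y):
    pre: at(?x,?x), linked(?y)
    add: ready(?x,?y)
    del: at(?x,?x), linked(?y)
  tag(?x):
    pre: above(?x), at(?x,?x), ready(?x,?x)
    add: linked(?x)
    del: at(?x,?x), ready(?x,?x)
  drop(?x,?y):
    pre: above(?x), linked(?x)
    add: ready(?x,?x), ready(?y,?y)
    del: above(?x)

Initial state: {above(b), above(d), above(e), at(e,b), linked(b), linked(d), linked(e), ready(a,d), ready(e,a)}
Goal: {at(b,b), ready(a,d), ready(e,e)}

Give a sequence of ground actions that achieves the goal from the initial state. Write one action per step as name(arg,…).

push(b); push(e)

1. push(b)  →  {above(b), above(d), above(e), at(b,b), at(e,b), linked(d), linked(e), ready(a,d), ready(b,b), ready(e,a)}
2. push(e)  →  {above(b), above(d), above(e), at(b,b), at(e,b), at(e,e), linked(d), ready(a,d), ready(b,b), ready(e,a), ready(e,e)}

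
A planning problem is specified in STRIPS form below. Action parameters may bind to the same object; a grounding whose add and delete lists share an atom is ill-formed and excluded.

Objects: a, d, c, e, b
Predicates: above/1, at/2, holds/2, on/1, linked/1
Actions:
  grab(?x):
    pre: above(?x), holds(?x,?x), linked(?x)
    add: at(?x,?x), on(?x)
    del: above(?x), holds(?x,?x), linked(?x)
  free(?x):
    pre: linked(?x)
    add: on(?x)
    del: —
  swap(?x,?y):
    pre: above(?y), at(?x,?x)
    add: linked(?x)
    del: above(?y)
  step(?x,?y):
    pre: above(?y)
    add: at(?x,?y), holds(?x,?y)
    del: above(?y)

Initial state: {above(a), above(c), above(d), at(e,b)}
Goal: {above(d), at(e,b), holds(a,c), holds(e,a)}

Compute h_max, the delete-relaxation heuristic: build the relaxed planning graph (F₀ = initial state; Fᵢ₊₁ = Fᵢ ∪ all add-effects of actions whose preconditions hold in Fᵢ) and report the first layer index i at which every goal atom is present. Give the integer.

1

F0 = init (4 atoms)
F1 = F0 ∪ {at(a,a), at(a,c), at(a,d), at(b,a), at(b,c), at(b,d), at(c,a), at(c,c), at(c,d), at(d,a), at(d,c), at(d,d), at(e,a), at(e,c), at(e,d), holds(a,a), holds(a,c), holds(a,d), holds(b,a), holds(b,c), holds(b,d), holds(c,a), holds(c,c), holds(c,d), holds(d,a), holds(d,c), holds(d,d), holds(e,a), holds(e,c), holds(e,d)}  (34 atoms)
goal ⊆ F1  ⇒  h_max = 1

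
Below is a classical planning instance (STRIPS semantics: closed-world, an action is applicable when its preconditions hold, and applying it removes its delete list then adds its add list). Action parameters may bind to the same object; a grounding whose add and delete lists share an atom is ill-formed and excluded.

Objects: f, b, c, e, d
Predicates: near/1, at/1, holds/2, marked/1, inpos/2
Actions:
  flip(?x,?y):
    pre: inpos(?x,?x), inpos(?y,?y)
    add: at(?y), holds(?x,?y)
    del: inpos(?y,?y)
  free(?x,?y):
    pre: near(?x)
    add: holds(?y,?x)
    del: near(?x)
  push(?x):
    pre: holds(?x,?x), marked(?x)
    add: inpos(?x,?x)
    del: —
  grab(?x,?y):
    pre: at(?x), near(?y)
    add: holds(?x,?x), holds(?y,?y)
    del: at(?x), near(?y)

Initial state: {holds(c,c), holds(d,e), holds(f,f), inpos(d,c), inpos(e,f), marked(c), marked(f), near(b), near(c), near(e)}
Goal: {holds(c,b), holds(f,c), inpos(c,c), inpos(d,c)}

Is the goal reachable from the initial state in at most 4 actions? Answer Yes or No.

Yes

1. free(b,c)  →  {holds(c,b), holds(c,c), holds(d,e), holds(f,f), inpos(d,c), inpos(e,f), marked(c), marked(f), near(c), near(e)}
2. free(c,f)  →  {holds(c,b), holds(c,c), holds(d,e), holds(f,c), holds(f,f), inpos(d,c), inpos(e,f), marked(c), marked(f), near(e)}
3. push(c)  →  {holds(c,b), holds(c,c), holds(d,e), holds(f,c), holds(f,f), inpos(c,c), inpos(d,c), inpos(e,f), marked(c), marked(f), near(e)}
optimal plan length = 3; 3 ≤ 4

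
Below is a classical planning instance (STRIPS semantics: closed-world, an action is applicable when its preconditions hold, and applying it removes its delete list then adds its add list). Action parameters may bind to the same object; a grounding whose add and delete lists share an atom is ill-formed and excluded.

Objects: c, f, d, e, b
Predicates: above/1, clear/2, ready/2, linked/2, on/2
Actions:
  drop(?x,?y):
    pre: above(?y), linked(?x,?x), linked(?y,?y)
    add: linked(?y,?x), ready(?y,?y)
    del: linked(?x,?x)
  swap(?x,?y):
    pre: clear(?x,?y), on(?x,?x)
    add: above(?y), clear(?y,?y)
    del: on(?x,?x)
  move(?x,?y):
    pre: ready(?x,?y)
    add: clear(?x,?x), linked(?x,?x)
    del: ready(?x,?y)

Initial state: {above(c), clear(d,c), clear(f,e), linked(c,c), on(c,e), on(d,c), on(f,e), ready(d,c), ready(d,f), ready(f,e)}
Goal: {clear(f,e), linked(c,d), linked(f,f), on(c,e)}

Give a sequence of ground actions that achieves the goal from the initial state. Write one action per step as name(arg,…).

move(f,e); move(d,c); drop(d,c)

1. move(f,e)  →  {above(c), clear(d,c), clear(f,e), clear(f,f), linked(c,c), linked(f,f), on(c,e), on(d,c), on(f,e), ready(d,c), ready(d,f)}
2. move(d,c)  →  {above(c), clear(d,c), clear(d,d), clear(f,e), clear(f,f), linked(c,c), linked(d,d), linked(f,f), on(c,e), on(d,c), on(f,e), ready(d,f)}
3. drop(d,c)  →  {above(c), clear(d,c), clear(d,d), clear(f,e), clear(f,f), linked(c,c), linked(c,d), linked(f,f), on(c,e), on(d,c), on(f,e), ready(c,c), ready(d,f)}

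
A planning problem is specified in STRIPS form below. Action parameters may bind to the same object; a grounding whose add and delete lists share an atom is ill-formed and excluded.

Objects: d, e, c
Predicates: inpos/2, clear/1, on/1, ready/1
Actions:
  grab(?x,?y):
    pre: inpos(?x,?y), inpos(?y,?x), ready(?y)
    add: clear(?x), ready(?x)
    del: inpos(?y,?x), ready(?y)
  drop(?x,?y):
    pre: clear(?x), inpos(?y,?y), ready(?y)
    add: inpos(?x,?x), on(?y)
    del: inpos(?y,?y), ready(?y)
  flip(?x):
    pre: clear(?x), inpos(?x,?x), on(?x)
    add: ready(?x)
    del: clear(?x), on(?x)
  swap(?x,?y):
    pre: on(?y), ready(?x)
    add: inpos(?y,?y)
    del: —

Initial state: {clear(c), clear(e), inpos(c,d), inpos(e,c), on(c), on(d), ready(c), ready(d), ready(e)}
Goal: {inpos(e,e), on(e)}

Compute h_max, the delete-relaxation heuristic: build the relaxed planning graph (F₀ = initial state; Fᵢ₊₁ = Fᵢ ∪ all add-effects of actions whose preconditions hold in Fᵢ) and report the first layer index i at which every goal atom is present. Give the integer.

F0 = init (9 atoms)
F1 = F0 ∪ {inpos(c,c), inpos(d,d)}  (11 atoms)
F2 = F1 ∪ {inpos(e,e)}  (12 atoms)
F3 = F2 ∪ {on(e)}  (13 atoms)
goal ⊆ F3  ⇒  h_max = 3

3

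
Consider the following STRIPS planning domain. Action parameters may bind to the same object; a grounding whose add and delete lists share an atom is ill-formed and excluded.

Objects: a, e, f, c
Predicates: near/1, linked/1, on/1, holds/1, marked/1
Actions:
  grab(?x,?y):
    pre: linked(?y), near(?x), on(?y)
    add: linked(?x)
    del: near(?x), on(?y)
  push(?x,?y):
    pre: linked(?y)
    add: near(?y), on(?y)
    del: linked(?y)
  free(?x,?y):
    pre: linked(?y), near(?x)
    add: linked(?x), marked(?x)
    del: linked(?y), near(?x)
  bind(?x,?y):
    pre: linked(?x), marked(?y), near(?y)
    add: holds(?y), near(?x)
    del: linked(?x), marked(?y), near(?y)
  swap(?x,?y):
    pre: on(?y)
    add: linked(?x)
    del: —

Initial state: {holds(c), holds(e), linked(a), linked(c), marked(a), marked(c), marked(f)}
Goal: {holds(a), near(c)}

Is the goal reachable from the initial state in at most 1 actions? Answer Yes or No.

No

1. push(a,a)  →  {holds(c), holds(e), linked(c), marked(a), marked(c), marked(f), near(a), on(a)}
2. bind(c,a)  →  {holds(a), holds(c), holds(e), marked(c), marked(f), near(c), on(a)}
optimal plan length = 2; 2 > 1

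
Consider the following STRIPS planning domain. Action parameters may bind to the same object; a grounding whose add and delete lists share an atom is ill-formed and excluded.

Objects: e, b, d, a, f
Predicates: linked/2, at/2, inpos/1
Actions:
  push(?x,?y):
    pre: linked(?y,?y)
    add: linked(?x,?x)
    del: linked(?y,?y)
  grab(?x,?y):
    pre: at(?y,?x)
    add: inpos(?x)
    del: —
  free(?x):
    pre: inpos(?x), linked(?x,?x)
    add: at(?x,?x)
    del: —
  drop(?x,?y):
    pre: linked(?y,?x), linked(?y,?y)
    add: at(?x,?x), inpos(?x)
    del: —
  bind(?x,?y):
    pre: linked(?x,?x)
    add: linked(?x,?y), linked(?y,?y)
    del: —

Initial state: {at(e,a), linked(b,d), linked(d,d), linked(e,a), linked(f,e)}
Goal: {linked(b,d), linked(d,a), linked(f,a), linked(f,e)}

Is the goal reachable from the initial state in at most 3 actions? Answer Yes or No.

1. bind(d,a)  →  {at(e,a), linked(a,a), linked(b,d), linked(d,a), linked(d,d), linked(e,a), linked(f,e)}
2. push(f,d)  →  {at(e,a), linked(a,a), linked(b,d), linked(d,a), linked(e,a), linked(f,e), linked(f,f)}
3. bind(f,a)  →  {at(e,a), linked(a,a), linked(b,d), linked(d,a), linked(e,a), linked(f,a), linked(f,e), linked(f,f)}
optimal plan length = 3; 3 ≤ 3

Yes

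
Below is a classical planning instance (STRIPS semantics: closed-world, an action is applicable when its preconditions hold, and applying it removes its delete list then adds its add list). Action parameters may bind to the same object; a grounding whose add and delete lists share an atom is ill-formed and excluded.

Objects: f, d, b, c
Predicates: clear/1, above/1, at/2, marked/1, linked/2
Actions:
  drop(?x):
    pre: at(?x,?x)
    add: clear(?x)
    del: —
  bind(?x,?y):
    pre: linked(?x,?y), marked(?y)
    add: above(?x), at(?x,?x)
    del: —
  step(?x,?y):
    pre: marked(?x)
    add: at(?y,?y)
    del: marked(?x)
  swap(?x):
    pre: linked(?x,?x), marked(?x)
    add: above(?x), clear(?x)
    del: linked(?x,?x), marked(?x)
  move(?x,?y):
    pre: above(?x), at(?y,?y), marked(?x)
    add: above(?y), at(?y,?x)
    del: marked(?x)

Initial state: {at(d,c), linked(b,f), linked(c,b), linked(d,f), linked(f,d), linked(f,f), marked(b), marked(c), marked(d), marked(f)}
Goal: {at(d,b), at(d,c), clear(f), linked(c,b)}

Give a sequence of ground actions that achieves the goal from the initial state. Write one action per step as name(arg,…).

1. bind(d,f)  →  {above(d), at(d,c), at(d,d), linked(b,f), linked(c,b), linked(d,f), linked(f,d), linked(f,f), marked(b), marked(c), marked(d), marked(f)}
2. bind(b,f)  →  {above(b), above(d), at(b,b), at(d,c), at(d,d), linked(b,f), linked(c,b), linked(d,f), linked(f,d), linked(f,f), marked(b), marked(c), marked(d), marked(f)}
3. swap(f)  →  {above(b), above(d), above(f), at(b,b), at(d,c), at(d,d), clear(f), linked(b,f), linked(c,b), linked(d,f), linked(f,d), marked(b), marked(c), marked(d)}
4. move(b,d)  →  {above(b), above(d), above(f), at(b,b), at(d,b), at(d,c), at(d,d), clear(f), linked(b,f), linked(c,b), linked(d,f), linked(f,d), marked(c), marked(d)}

bind(d,f); bind(b,f); swap(f); move(b,d)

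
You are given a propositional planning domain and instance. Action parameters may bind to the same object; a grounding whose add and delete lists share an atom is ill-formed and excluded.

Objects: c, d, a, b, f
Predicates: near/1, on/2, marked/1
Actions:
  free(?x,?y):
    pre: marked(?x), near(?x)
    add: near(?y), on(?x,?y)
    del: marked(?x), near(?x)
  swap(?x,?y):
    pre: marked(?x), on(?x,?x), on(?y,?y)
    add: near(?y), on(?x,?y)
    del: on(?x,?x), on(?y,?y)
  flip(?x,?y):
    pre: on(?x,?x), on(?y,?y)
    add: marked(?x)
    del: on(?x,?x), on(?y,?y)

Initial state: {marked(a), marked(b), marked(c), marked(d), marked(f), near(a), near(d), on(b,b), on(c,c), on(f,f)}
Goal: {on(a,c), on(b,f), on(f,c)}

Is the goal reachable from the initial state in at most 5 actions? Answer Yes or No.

Yes

1. free(a,c)  →  {marked(b), marked(c), marked(d), marked(f), near(c), near(d), on(a,c), on(b,b), on(c,c), on(f,f)}
2. swap(b,f)  →  {marked(b), marked(c), marked(d), marked(f), near(c), near(d), near(f), on(a,c), on(b,f), on(c,c)}
3. free(f,c)  →  {marked(b), marked(c), marked(d), near(c), near(d), on(a,c), on(b,f), on(c,c), on(f,c)}
optimal plan length = 3; 3 ≤ 5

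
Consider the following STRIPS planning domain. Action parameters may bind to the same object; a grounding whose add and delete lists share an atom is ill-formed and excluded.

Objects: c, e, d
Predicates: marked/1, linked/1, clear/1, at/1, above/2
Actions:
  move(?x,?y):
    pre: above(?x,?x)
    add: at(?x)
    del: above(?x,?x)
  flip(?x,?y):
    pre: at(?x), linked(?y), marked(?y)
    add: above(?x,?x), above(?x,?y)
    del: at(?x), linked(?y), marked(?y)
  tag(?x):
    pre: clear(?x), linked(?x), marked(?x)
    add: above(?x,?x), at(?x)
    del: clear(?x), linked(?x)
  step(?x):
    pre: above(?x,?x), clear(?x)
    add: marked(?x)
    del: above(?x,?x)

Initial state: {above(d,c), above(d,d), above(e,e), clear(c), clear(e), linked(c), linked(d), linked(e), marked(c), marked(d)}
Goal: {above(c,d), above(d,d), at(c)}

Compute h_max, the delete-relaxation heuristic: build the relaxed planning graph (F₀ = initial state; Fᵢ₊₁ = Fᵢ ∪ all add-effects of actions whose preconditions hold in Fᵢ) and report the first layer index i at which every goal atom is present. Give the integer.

2

F0 = init (10 atoms)
F1 = F0 ∪ {above(c,c), at(c), at(d), at(e), marked(e)}  (15 atoms)
F2 = F1 ∪ {above(c,d), above(c,e), above(d,e), above(e,c), above(e,d)}  (20 atoms)
goal ⊆ F2  ⇒  h_max = 2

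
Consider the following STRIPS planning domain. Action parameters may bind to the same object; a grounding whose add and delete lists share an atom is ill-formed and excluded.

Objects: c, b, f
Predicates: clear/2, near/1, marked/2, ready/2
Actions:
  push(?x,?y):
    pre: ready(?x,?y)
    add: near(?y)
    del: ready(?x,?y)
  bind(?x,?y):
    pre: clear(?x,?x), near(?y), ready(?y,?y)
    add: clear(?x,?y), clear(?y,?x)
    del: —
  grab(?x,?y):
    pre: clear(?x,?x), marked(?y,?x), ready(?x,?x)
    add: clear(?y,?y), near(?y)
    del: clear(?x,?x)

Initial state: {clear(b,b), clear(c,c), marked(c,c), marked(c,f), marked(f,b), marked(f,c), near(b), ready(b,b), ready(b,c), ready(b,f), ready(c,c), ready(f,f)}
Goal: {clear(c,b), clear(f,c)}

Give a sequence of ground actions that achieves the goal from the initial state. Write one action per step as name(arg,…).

push(b,f); bind(c,b); bind(c,f)

1. push(b,f)  →  {clear(b,b), clear(c,c), marked(c,c), marked(c,f), marked(f,b), marked(f,c), near(b), near(f), ready(b,b), ready(b,c), ready(c,c), ready(f,f)}
2. bind(c,b)  →  {clear(b,b), clear(b,c), clear(c,b), clear(c,c), marked(c,c), marked(c,f), marked(f,b), marked(f,c), near(b), near(f), ready(b,b), ready(b,c), ready(c,c), ready(f,f)}
3. bind(c,f)  →  {clear(b,b), clear(b,c), clear(c,b), clear(c,c), clear(c,f), clear(f,c), marked(c,c), marked(c,f), marked(f,b), marked(f,c), near(b), near(f), ready(b,b), ready(b,c), ready(c,c), ready(f,f)}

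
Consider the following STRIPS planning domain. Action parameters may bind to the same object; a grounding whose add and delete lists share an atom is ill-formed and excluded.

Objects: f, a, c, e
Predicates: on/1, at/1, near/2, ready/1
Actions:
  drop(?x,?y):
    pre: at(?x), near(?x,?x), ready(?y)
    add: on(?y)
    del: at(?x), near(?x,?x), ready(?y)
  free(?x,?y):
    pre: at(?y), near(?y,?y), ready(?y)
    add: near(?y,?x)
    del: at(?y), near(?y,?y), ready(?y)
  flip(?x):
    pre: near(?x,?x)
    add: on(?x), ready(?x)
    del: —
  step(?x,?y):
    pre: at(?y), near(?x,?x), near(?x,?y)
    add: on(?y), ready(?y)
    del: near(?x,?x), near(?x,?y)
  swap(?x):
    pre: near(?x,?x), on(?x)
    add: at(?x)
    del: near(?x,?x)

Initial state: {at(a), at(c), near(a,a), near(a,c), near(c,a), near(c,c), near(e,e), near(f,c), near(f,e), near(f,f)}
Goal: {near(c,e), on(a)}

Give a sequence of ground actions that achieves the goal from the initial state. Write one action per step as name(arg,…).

flip(a); flip(c); free(e,c)

1. flip(a)  →  {at(a), at(c), near(a,a), near(a,c), near(c,a), near(c,c), near(e,e), near(f,c), near(f,e), near(f,f), on(a), ready(a)}
2. flip(c)  →  {at(a), at(c), near(a,a), near(a,c), near(c,a), near(c,c), near(e,e), near(f,c), near(f,e), near(f,f), on(a), on(c), ready(a), ready(c)}
3. free(e,c)  →  {at(a), near(a,a), near(a,c), near(c,a), near(c,e), near(e,e), near(f,c), near(f,e), near(f,f), on(a), on(c), ready(a)}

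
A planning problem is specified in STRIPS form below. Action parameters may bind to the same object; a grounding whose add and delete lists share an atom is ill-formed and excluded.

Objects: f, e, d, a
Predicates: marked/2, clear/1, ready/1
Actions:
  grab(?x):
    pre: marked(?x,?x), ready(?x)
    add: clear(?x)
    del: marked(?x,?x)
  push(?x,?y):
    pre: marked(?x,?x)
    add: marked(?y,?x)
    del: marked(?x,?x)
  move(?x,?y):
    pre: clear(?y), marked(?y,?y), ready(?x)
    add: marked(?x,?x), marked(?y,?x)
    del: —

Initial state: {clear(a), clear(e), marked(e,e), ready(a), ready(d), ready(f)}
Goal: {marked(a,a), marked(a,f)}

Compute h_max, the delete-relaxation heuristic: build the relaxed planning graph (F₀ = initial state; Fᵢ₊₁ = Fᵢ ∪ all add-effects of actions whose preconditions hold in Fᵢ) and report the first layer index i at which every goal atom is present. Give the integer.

2

F0 = init (6 atoms)
F1 = F0 ∪ {marked(a,a), marked(a,e), marked(d,d), marked(d,e), marked(e,a), marked(e,d), marked(e,f), marked(f,e), marked(f,f)}  (15 atoms)
F2 = F1 ∪ {clear(d), clear(f), marked(a,d), marked(a,f), marked(d,a), marked(d,f), marked(f,a), marked(f,d)}  (23 atoms)
goal ⊆ F2  ⇒  h_max = 2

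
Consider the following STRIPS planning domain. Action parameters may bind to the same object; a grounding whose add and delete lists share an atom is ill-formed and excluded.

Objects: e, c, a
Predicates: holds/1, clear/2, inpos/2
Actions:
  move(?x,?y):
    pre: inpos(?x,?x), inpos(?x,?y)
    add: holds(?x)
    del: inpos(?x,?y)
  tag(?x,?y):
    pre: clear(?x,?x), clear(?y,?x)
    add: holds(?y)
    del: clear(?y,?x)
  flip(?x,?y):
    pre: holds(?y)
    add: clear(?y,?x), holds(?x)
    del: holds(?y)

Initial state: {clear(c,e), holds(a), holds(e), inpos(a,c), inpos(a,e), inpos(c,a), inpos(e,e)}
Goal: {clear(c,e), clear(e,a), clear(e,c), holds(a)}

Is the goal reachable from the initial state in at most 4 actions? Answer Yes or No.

1. flip(c,e)  →  {clear(c,e), clear(e,c), holds(a), holds(c), inpos(a,c), inpos(a,e), inpos(c,a), inpos(e,e)}
2. move(e,e)  →  {clear(c,e), clear(e,c), holds(a), holds(c), holds(e), inpos(a,c), inpos(a,e), inpos(c,a)}
3. flip(a,e)  →  {clear(c,e), clear(e,a), clear(e,c), holds(a), holds(c), inpos(a,c), inpos(a,e), inpos(c,a)}
optimal plan length = 3; 3 ≤ 4

Yes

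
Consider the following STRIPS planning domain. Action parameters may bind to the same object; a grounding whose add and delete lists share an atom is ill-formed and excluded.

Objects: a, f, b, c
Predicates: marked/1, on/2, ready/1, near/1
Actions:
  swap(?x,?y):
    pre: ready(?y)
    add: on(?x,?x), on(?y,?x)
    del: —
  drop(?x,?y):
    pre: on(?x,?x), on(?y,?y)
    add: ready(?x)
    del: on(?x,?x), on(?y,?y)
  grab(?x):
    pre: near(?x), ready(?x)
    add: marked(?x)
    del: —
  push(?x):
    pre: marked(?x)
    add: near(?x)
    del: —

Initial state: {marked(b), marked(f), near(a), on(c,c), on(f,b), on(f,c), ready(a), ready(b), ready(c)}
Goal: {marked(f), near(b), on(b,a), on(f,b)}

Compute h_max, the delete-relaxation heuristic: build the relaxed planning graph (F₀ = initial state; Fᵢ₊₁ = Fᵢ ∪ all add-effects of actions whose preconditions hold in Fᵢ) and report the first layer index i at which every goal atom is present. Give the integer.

F0 = init (9 atoms)
F1 = F0 ∪ {marked(a), near(b), near(f), on(a,a), on(a,b), on(a,c), on(a,f), on(b,a), on(b,b), on(b,c), on(b,f), on(c,a), on(c,b), on(c,f), on(f,f)}  (24 atoms)
goal ⊆ F1  ⇒  h_max = 1

1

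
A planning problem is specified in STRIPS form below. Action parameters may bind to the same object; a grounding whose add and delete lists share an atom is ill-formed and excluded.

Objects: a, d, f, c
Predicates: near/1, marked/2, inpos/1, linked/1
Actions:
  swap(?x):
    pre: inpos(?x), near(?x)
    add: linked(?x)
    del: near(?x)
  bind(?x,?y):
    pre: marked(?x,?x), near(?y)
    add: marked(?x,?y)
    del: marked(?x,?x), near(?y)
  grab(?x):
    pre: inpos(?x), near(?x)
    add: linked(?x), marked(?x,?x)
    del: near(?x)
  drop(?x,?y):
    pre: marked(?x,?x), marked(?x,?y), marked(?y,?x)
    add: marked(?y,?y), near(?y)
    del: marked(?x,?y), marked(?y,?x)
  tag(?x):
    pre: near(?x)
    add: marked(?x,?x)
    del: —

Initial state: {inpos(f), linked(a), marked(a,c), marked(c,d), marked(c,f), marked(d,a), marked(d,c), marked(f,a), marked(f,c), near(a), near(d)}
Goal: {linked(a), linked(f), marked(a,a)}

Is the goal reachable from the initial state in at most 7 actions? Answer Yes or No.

Yes

1. tag(a)  →  {inpos(f), linked(a), marked(a,a), marked(a,c), marked(c,d), marked(c,f), marked(d,a), marked(d,c), marked(f,a), marked(f,c), near(a), near(d)}
2. tag(d)  →  {inpos(f), linked(a), marked(a,a), marked(a,c), marked(c,d), marked(c,f), marked(d,a), marked(d,c), marked(d,d), marked(f,a), marked(f,c), near(a), near(d)}
3. drop(d,c)  →  {inpos(f), linked(a), marked(a,a), marked(a,c), marked(c,c), marked(c,f), marked(d,a), marked(d,d), marked(f,a), marked(f,c), near(a), near(c), near(d)}
4. drop(c,f)  →  {inpos(f), linked(a), marked(a,a), marked(a,c), marked(c,c), marked(d,a), marked(d,d), marked(f,a), marked(f,f), near(a), near(c), near(d), near(f)}
5. swap(f)  →  {inpos(f), linked(a), linked(f), marked(a,a), marked(a,c), marked(c,c), marked(d,a), marked(d,d), marked(f,a), marked(f,f), near(a), near(c), near(d)}
optimal plan length = 5; 5 ≤ 7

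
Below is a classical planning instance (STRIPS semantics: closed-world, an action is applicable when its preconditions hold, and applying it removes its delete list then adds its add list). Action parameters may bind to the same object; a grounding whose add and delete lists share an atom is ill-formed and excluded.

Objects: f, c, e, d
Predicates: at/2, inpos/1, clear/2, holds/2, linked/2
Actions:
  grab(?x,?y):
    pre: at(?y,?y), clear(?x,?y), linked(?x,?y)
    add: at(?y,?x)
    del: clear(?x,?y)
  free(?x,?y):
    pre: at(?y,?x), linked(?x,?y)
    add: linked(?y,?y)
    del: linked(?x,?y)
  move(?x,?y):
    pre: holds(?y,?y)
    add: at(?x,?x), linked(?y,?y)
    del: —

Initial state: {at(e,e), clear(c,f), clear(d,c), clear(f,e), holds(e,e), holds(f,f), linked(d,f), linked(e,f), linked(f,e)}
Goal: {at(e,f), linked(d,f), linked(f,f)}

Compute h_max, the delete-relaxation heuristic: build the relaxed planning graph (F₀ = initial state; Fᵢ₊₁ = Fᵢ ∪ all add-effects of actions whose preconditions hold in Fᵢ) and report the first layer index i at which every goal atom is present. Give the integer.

F0 = init (9 atoms)
F1 = F0 ∪ {at(c,c), at(d,d), at(e,f), at(f,f), linked(e,e), linked(f,f)}  (15 atoms)
goal ⊆ F1  ⇒  h_max = 1

1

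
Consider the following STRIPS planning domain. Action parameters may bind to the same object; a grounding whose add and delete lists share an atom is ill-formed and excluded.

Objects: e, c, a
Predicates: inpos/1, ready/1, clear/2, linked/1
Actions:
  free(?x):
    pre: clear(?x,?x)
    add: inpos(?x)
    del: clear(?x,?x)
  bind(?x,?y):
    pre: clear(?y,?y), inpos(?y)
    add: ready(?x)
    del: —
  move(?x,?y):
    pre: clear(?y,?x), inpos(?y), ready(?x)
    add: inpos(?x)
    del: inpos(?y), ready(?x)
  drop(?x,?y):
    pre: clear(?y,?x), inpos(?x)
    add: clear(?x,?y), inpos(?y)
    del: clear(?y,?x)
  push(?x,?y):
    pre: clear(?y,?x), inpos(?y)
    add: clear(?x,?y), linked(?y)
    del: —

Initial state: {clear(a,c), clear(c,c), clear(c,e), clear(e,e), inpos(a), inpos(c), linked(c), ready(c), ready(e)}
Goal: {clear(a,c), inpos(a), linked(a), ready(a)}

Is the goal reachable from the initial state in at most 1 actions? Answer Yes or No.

No

1. bind(a,c)  →  {clear(a,c), clear(c,c), clear(c,e), clear(e,e), inpos(a), inpos(c), linked(c), ready(a), ready(c), ready(e)}
2. push(c,a)  →  {clear(a,c), clear(c,a), clear(c,c), clear(c,e), clear(e,e), inpos(a), inpos(c), linked(a), linked(c), ready(a), ready(c), ready(e)}
optimal plan length = 2; 2 > 1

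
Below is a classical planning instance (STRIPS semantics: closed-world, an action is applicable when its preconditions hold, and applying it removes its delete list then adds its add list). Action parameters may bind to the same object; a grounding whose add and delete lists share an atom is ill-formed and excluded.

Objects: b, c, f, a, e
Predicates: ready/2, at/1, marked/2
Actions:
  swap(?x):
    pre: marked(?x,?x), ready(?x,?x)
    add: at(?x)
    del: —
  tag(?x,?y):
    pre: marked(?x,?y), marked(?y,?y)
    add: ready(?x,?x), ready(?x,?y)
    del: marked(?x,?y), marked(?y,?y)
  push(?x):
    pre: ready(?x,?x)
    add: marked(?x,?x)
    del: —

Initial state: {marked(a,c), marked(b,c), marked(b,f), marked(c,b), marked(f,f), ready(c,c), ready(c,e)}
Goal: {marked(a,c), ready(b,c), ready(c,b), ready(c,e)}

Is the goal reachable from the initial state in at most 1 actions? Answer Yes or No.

No

1. push(c)  →  {marked(a,c), marked(b,c), marked(b,f), marked(c,b), marked(c,c), marked(f,f), ready(c,c), ready(c,e)}
2. tag(b,c)  →  {marked(a,c), marked(b,f), marked(c,b), marked(f,f), ready(b,b), ready(b,c), ready(c,c), ready(c,e)}
3. push(b)  →  {marked(a,c), marked(b,b), marked(b,f), marked(c,b), marked(f,f), ready(b,b), ready(b,c), ready(c,c), ready(c,e)}
4. tag(c,b)  →  {marked(a,c), marked(b,f), marked(f,f), ready(b,b), ready(b,c), ready(c,b), ready(c,c), ready(c,e)}
optimal plan length = 4; 4 > 1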